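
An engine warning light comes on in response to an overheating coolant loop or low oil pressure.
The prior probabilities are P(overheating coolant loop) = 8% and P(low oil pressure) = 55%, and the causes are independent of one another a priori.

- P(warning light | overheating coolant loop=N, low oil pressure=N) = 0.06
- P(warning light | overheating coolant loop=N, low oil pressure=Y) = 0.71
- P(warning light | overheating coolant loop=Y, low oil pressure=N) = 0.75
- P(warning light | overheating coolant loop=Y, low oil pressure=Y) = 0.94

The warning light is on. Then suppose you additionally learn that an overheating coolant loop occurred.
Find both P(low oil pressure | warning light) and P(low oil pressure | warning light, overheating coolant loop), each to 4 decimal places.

P(low oil pressure | warning light) ≈ 0.8854; P(low oil pressure | warning light, overheating coolant loop) ≈ 0.6050

Weight on low oil pressure=true, given the evidence: 0.359260 + 0.041360 = 0.400620
Denominator P(warning light): 0.06·0.92·0.45 + 0.71·0.92·0.55 + 0.75·0.08·0.45 + 0.94·0.08·0.55 = 0.452460
P(low oil pressure | warning light) = 0.400620/0.452460 ≈ 0.8854

Now also conditioning on overheating coolant loop=true:
P(warning light | overheating coolant loop) = 0.75*0.45 + 0.94*0.55 = 0.337500 + 0.517000 = 0.854500
The low oil pressure-present share is 0.94*0.55 = 0.517000.
Hence the posterior is 0.517000/0.854500 ≈ 0.6050.
— overheating coolant loop explains away the evidence for low oil pressure.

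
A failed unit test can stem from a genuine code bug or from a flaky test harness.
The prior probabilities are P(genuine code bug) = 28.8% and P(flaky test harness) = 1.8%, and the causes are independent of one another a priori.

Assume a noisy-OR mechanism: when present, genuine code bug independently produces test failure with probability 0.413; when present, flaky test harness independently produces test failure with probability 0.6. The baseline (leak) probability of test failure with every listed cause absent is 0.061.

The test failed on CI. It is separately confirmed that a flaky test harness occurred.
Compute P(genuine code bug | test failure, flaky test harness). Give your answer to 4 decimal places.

Under noisy-OR, P(test failure | causes) = 1 − (1−0.061)·∏(1−qᵢ) over the active causes.
P(test failure | flaky test harness) = 0.6244×0.712 + 0.779523×0.288 = 0.444573 + 0.224503 = 0.669076
The genuine code bug-present share is 0.779523×0.288 = 0.224503.
So P(genuine code bug | test failure, flaky test harness) = 0.224503/0.669076 ≈ 0.3355.

P(genuine code bug | test failure, flaky test harness) ≈ 0.3355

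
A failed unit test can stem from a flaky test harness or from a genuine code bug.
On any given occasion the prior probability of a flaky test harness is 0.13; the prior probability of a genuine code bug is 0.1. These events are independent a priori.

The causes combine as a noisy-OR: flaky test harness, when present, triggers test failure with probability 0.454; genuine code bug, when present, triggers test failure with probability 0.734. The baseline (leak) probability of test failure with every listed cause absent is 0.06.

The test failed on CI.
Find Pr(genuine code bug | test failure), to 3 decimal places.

Under noisy-OR, P(test failure | causes) = 1 − (1−0.06)·∏(1−qᵢ) over the active causes.
Enumerate the 4 (flaky test harness, genuine code bug) configurations and weight by the priors:
  P(test failure) = 0.06·0.87·0.9 + 0.74996·0.87·0.1 + 0.48676·0.13·0.9 + 0.863478·0.13·0.1
        = 0.046980 + 0.065247 + 0.056951 + 0.011225 = 0.180403
Keeping only the genuine code bug-present terms gives 0.076472, so
  P(genuine code bug | test failure) = 0.076472 / 0.180403 ≈ 0.424

Pr(genuine code bug | test failure) ≈ 0.424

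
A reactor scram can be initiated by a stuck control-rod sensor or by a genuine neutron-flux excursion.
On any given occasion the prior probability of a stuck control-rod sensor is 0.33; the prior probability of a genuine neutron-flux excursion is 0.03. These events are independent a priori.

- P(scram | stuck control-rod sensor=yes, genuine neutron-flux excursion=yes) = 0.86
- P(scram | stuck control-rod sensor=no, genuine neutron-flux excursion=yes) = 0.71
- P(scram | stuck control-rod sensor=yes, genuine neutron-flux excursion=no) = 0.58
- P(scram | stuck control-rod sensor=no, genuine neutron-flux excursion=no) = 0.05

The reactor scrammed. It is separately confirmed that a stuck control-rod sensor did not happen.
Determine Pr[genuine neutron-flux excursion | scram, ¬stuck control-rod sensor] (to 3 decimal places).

Pr[genuine neutron-flux excursion | scram, ¬stuck control-rod sensor] ≈ 0.305

Sum P(scram|·) weighted by the priors over both values of genuine neutron-flux excursion:
  P(scram | ¬stuck control-rod sensor) = 0.05·0.97 + 0.71·0.03
        = 0.048500 + 0.021300 = 0.069800
The terms with genuine neutron-flux excursion present sum to 0.021300, so
  P(genuine neutron-flux excursion | scram, ¬stuck control-rod sensor) = 0.021300 / 0.069800 ≈ 0.305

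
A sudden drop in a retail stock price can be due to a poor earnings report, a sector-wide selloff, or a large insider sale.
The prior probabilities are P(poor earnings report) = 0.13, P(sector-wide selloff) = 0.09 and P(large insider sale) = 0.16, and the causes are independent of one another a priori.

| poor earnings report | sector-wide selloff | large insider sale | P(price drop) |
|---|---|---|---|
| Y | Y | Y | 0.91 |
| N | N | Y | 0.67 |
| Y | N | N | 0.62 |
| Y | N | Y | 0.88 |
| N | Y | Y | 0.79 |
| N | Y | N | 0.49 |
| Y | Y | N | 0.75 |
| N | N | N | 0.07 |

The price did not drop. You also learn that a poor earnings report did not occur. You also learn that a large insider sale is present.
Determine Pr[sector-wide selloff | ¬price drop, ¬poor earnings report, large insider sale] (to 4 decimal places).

By total probability over both values of sector-wide selloff:
  P(¬price drop | ¬poor earnings report, large insider sale) = 0.33*0.91 + 0.21*0.09
        = 0.300300 + 0.018900 = 0.319200
Configurations with sector-wide selloff contribute 0.018900, so
  P(sector-wide selloff | ¬price drop, ¬poor earnings report, large insider sale) = 0.018900 / 0.319200 ≈ 0.0592

Pr[sector-wide selloff | ¬price drop, ¬poor earnings report, large insider sale] ≈ 0.0592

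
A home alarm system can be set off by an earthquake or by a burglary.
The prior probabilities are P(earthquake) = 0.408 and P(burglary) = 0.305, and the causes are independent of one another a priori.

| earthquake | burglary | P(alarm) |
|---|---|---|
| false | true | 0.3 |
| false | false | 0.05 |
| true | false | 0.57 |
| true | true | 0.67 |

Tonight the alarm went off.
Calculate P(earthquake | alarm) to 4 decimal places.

P(earthquake | alarm) ≈ 0.7663

For the numerator, keep only earthquake=true terms: 0.161629 + 0.083375 = 0.245004
Denominator P(alarm): 0.05*0.592*0.695 + 0.3*0.592*0.305 + 0.57*0.408*0.695 + 0.67*0.408*0.305 = 0.319744
P(earthquake | alarm) = 0.245004/0.319744 ≈ 0.7663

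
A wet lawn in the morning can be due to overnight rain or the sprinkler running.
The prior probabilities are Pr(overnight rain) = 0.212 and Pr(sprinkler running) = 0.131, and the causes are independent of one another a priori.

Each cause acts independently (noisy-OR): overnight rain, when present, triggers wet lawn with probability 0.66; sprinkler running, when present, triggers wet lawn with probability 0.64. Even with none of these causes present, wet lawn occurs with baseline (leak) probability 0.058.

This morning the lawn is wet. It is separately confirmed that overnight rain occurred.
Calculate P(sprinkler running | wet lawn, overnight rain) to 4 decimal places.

P(sprinkler running | wet lawn, overnight rain) ≈ 0.1640

Under noisy-OR, P(wet lawn | causes) = 1 − (1−0.058)·∏(1−qᵢ) over the active causes.
Numerator (weight on configurations with sprinkler running): 0.884699·0.131 = 0.115896
Denominator P(wet lawn | overnight rain): 0.67972·0.869 + 0.884699·0.131 = 0.706573
Posterior = 0.115896 / 0.706573 ≈ 0.1640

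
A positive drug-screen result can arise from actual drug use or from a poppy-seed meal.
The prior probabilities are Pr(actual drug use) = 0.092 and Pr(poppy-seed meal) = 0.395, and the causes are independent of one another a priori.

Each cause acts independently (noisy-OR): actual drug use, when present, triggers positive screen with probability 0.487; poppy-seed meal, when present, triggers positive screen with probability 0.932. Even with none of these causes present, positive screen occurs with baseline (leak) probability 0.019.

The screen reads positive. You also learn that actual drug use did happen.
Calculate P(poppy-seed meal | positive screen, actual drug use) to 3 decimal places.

P(poppy-seed meal | positive screen, actual drug use) ≈ 0.559

Under noisy-OR, P(positive screen | causes) = 1 − (1−0.019)·∏(1−qᵢ) over the active causes.
P(positive screen | actual drug use) = 0.496747×0.605 + 0.965779×0.395 = 0.300532 + 0.381483 = 0.682015
Of this, 0.381483 comes from 0.965779×0.395 (the poppy-seed meal=true cases).
P(poppy-seed meal | positive screen, actual drug use) = 0.381483 / 0.682015 ≈ 0.559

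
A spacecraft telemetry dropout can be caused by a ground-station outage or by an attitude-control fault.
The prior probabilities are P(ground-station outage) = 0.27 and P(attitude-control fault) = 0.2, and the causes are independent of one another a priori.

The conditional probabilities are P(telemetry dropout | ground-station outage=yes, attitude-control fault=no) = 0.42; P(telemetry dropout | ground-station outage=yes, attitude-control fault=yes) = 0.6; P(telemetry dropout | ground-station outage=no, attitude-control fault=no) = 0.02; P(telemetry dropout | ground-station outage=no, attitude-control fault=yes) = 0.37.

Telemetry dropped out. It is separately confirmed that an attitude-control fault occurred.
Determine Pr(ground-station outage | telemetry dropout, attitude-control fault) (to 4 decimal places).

Pr(ground-station outage | telemetry dropout, attitude-control fault) ≈ 0.3749

P(telemetry dropout | attitude-control fault) = 0.37·0.73 + 0.6·0.27 = 0.270100 + 0.162000 = 0.432100
Of this, 0.162000 comes from 0.6·0.27 (the ground-station outage=true cases).
P(ground-station outage | telemetry dropout, attitude-control fault) = 0.162000 / 0.432100 ≈ 0.3749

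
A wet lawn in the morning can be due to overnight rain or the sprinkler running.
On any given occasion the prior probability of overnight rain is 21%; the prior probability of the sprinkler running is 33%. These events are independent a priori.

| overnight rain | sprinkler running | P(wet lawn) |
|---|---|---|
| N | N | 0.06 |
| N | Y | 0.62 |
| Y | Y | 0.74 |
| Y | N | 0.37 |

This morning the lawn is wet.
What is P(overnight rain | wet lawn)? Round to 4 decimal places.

P(wet lawn) = 0.06*0.79*0.67 + 0.62*0.79*0.33 + 0.37*0.21*0.67 + 0.74*0.21*0.33 = 0.031758 + 0.161634 + 0.052059 + 0.051282 = 0.296733
Restricting to configurations with overnight rain present: 0.052059 + 0.051282 = 0.103341.
Hence the posterior is 0.103341/0.296733 ≈ 0.3483.

P(overnight rain | wet lawn) ≈ 0.3483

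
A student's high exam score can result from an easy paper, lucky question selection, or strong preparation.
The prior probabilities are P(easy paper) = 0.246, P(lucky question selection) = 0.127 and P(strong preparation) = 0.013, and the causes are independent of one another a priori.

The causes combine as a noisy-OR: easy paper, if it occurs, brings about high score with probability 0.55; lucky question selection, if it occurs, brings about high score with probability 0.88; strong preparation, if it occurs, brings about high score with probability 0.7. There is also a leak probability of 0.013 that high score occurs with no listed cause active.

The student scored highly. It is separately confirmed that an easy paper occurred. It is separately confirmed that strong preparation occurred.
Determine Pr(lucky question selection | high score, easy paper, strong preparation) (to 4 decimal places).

Under noisy-OR, P(high score | causes) = 1 − (1−0.013)·∏(1−qᵢ) over the active causes.
P(high score | easy paper, strong preparation) = 0.866755×0.873 + 0.984011×0.127 = 0.756677 + 0.124969 = 0.881646
The lucky question selection-present share is 0.984011×0.127 = 0.124969.
So P(lucky question selection | high score, easy paper, strong preparation) = 0.124969/0.881646 ≈ 0.1417.

Pr(lucky question selection | high score, easy paper, strong preparation) ≈ 0.1417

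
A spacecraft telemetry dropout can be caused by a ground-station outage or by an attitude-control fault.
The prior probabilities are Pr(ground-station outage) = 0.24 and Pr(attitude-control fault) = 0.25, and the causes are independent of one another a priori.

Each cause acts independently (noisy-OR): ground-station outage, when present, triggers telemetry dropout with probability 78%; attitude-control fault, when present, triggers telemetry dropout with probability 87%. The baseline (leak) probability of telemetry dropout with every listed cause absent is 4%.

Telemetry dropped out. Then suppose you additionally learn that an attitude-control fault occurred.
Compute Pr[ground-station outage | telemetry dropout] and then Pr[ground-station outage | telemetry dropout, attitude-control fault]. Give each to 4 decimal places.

Under noisy-OR, P(telemetry dropout | causes) = 1 − (1−0.04)·∏(1−qᵢ) over the active causes.
Enumerate the 4 (ground-station outage, attitude-control fault) configurations and weight by the priors:
  P(telemetry dropout) = 0.04·0.76·0.75 + 0.8752·0.76·0.25 + 0.7888·0.24·0.75 + 0.972544·0.24·0.25
        = 0.022800 + 0.166288 + 0.141984 + 0.058353 = 0.389425
The terms with ground-station outage present sum to 0.200337, so
  P(ground-station outage | telemetry dropout) = 0.200337 / 0.389425 ≈ 0.5144

Now condition on the additional information:
Enumerate both values of ground-station outage and weight by the priors:
  P(telemetry dropout | attitude-control fault) = 0.8752*0.76 + 0.972544*0.24
        = 0.665152 + 0.233411 = 0.898563
The terms with ground-station outage present sum to 0.233411, so
  P(ground-station outage | telemetry dropout, attitude-control fault) = 0.233411 / 0.898563 ≈ 0.2598
This is intercausal reasoning (explaining away): once attitude-control fault accounts for the telemetry dropout, ground-station outage becomes less likely.

Pr[ground-station outage | telemetry dropout] ≈ 0.5144; Pr[ground-station outage | telemetry dropout, attitude-control fault] ≈ 0.2598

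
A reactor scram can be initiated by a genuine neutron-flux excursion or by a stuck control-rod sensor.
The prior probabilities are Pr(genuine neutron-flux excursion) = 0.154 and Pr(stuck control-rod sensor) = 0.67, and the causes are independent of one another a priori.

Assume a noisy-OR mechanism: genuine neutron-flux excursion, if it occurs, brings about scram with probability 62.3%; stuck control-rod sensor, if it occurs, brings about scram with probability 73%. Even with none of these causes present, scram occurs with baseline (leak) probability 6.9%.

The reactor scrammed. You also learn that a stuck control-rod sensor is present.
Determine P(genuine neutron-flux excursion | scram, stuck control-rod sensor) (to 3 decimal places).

Under noisy-OR, P(scram | causes) = 1 − (1−0.069)·∏(1−qᵢ) over the active causes.
Enumerate both values of genuine neutron-flux excursion and weight by the priors:
  P(scram | stuck control-rod sensor) = 0.74863·0.846 + 0.905234·0.154
        = 0.633341 + 0.139406 = 0.772747
The terms with genuine neutron-flux excursion present sum to 0.139406, so
  P(genuine neutron-flux excursion | scram, stuck control-rod sensor) = 0.139406 / 0.772747 ≈ 0.180

P(genuine neutron-flux excursion | scram, stuck control-rod sensor) ≈ 0.180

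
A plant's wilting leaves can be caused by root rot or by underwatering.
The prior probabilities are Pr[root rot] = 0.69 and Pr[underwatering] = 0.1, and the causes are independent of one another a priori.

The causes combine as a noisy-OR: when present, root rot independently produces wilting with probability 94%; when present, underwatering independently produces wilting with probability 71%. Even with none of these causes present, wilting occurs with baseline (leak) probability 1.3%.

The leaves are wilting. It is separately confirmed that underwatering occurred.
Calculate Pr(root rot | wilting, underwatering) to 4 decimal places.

Under noisy-OR, P(wilting | causes) = 1 − (1−0.013)·∏(1−qᵢ) over the active causes.
P(wilting | underwatering) = 0.71377*0.31 + 0.982826*0.69 = 0.221269 + 0.678150 = 0.899419
Of this, 0.678150 comes from 0.982826*0.69 (the root rot=true cases).
P(root rot | wilting, underwatering) = 0.678150 / 0.899419 ≈ 0.7540

Pr(root rot | wilting, underwatering) ≈ 0.7540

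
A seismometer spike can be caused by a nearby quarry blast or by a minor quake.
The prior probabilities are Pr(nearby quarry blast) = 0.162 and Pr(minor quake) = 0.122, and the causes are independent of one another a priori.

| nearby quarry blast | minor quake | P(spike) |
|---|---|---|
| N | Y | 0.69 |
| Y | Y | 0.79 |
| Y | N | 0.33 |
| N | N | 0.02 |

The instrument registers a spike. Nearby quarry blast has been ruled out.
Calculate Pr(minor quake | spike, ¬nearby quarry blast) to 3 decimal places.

Pr(minor quake | spike, ¬nearby quarry blast) ≈ 0.827

Numerator (weight on configurations with minor quake): 0.69×0.122 = 0.084180
Normalizer over all consistent configurations: 0.02×0.878 + 0.69×0.122 = 0.101740
Posterior = 0.084180 / 0.101740 ≈ 0.827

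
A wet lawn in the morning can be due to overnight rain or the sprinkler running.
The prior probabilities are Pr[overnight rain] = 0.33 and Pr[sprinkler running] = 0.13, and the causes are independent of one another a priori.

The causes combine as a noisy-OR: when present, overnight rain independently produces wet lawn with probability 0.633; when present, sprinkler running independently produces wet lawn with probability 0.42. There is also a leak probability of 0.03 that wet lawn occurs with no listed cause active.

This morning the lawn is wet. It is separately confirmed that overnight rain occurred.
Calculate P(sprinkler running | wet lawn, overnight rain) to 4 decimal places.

P(sprinkler running | wet lawn, overnight rain) ≈ 0.1555

Under noisy-OR, P(wet lawn | causes) = 1 − (1−0.03)·∏(1−qᵢ) over the active causes.
Enumerate both values of sprinkler running and weight by the priors:
  P(wet lawn | overnight rain) = 0.64401*0.87 + 0.793526*0.13
        = 0.560289 + 0.103158 = 0.663447
Keeping only the sprinkler running-present terms gives 0.103158, so
  P(sprinkler running | wet lawn, overnight rain) = 0.103158 / 0.663447 ≈ 0.1555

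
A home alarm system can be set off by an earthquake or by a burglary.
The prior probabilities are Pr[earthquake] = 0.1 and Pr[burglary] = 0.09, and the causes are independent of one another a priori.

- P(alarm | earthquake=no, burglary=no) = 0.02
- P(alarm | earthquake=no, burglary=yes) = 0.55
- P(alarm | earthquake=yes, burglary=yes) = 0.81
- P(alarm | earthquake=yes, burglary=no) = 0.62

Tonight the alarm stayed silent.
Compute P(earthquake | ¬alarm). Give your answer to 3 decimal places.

Enumerate the 4 (earthquake, burglary) configurations and weight by the priors:
  P(¬alarm) = 0.98×0.9×0.91 + 0.45×0.9×0.09 + 0.38×0.1×0.91 + 0.19×0.1×0.09
        = 0.802620 + 0.036450 + 0.034580 + 0.001710 = 0.875360
Keeping only the earthquake-present terms gives 0.036290, so
  P(earthquake | ¬alarm) = 0.036290 / 0.875360 ≈ 0.041

P(earthquake | ¬alarm) ≈ 0.041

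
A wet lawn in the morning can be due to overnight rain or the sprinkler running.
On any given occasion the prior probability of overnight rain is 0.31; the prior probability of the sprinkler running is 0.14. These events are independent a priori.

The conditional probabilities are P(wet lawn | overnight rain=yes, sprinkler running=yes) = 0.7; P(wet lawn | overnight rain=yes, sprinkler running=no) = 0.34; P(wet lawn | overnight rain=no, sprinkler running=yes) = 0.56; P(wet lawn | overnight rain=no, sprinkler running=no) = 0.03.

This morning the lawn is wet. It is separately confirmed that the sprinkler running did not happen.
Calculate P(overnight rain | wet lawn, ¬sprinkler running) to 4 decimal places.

P(wet lawn | ¬sprinkler running) = 0.03×0.69 + 0.34×0.31 = 0.020700 + 0.105400 = 0.126100
Restricting to configurations with overnight rain present: 0.34×0.31 = 0.105400.
P(overnight rain | wet lawn, ¬sprinkler running) = 0.105400 / 0.126100 ≈ 0.8358

P(overnight rain | wet lawn, ¬sprinkler running) ≈ 0.8358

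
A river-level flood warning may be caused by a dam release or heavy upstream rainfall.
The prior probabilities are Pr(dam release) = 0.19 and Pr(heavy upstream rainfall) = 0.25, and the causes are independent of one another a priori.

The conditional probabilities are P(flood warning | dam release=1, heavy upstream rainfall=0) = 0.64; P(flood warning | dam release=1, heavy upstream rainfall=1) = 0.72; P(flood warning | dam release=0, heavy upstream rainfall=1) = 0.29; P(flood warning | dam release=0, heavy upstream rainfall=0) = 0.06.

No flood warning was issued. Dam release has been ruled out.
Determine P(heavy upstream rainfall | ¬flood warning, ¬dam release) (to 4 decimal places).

Weight on heavy upstream rainfall=true, given the evidence: 0.71·0.25 = 0.177500
The normalizing constant is 0.94·0.75 + 0.71·0.25 = 0.882500
Posterior = 0.177500 / 0.882500 ≈ 0.2011

P(heavy upstream rainfall | ¬flood warning, ¬dam release) ≈ 0.2011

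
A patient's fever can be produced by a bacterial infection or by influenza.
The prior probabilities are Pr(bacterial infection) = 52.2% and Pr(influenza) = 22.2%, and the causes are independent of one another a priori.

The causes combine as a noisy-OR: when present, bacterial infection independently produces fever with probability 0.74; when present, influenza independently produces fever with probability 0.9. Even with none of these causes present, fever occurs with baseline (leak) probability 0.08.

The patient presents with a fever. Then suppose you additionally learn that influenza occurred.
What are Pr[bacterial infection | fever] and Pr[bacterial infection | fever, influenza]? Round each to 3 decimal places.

Pr[bacterial infection | fever] ≈ 0.770; Pr[bacterial infection | fever, influenza] ≈ 0.540

Under noisy-OR, P(fever | causes) = 1 − (1−0.08)·∏(1−qᵢ) over the active causes.
P(fever) = 0.08*0.478*0.778 + 0.908*0.478*0.222 + 0.7608*0.522*0.778 + 0.97608*0.522*0.222 = 0.029751 + 0.096353 + 0.308973 + 0.113112 = 0.548189
The bacterial infection-present share is 0.308973 + 0.113112 = 0.422085.
Hence the posterior is 0.422085/0.548189 ≈ 0.770.

With the extra evidence:
P(fever | influenza) = 0.908×0.478 + 0.97608×0.522 = 0.434024 + 0.509514 = 0.943538
The bacterial infection-present share is 0.97608×0.522 = 0.509514.
So P(bacterial infection | fever, influenza) = 0.509514/0.943538 ≈ 0.540.
— influenza explains away the evidence for bacterial infection.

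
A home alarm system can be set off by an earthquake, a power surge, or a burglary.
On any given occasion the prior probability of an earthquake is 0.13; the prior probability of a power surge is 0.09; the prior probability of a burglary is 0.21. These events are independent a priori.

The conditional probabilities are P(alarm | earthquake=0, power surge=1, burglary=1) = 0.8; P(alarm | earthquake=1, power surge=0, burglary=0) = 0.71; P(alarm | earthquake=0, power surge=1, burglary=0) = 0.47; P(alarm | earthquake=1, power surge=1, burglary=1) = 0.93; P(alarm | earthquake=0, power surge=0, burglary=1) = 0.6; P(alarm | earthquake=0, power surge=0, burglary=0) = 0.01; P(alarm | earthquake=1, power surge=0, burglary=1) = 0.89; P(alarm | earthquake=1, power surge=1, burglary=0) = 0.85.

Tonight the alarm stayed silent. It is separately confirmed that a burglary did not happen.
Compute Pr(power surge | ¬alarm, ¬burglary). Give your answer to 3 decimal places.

Sum P(¬alarm|·) weighted by the priors over the 4 (earthquake, power surge) configurations:
  P(¬alarm | ¬burglary) = 0.99·0.87·0.91 + 0.53·0.87·0.09 + 0.29·0.13·0.91 + 0.15·0.13·0.09
        = 0.783783 + 0.041499 + 0.034307 + 0.001755 = 0.861344
Configurations with power surge contribute 0.043254, so
  P(power surge | ¬alarm, ¬burglary) = 0.043254 / 0.861344 ≈ 0.050

Pr(power surge | ¬alarm, ¬burglary) ≈ 0.050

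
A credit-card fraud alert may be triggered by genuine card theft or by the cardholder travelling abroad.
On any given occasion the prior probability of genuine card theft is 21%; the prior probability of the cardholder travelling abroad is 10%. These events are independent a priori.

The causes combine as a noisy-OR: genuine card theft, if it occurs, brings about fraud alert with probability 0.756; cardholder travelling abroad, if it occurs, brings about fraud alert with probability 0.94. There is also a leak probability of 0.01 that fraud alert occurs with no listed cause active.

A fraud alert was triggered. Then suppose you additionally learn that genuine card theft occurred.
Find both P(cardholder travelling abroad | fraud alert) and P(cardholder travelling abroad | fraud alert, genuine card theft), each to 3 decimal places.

P(cardholder travelling abroad | fraud alert) ≈ 0.387; P(cardholder travelling abroad | fraud alert, genuine card theft) ≈ 0.126

Under noisy-OR, P(fraud alert | causes) = 1 − (1−0.01)·∏(1−qᵢ) over the active causes.
Weight on cardholder travelling abroad=true, given the evidence: 0.074307 + 0.020696 = 0.095003
The normalizing constant is 0.01*0.79*0.9 + 0.9406*0.79*0.1 + 0.75844*0.21*0.9 + 0.985506*0.21*0.1 = 0.245458
Posterior = 0.095003 / 0.245458 ≈ 0.387

Now condition on the additional information:
Sum P(fraud alert|·) weighted by the priors over both values of cardholder travelling abroad:
  P(fraud alert | genuine card theft) = 0.75844×0.9 + 0.985506×0.1
        = 0.682596 + 0.098551 = 0.781147
The terms with cardholder travelling abroad present sum to 0.098551, so
  P(cardholder travelling abroad | fraud alert, genuine card theft) = 0.098551 / 0.781147 ≈ 0.126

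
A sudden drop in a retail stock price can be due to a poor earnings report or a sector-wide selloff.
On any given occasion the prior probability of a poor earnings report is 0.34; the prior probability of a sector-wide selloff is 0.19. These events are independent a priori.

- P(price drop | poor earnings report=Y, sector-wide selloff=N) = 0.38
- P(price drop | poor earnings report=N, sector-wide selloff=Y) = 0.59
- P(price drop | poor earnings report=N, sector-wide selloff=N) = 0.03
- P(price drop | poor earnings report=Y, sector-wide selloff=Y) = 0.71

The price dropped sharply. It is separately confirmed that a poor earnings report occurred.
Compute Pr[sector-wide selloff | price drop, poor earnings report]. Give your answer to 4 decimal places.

By total probability over both values of sector-wide selloff:
  P(price drop | poor earnings report) = 0.38·0.81 + 0.71·0.19
        = 0.307800 + 0.134900 = 0.442700
Keeping only the sector-wide selloff-present terms gives 0.134900, so
  P(sector-wide selloff | price drop, poor earnings report) = 0.134900 / 0.442700 ≈ 0.3047

Pr[sector-wide selloff | price drop, poor earnings report] ≈ 0.3047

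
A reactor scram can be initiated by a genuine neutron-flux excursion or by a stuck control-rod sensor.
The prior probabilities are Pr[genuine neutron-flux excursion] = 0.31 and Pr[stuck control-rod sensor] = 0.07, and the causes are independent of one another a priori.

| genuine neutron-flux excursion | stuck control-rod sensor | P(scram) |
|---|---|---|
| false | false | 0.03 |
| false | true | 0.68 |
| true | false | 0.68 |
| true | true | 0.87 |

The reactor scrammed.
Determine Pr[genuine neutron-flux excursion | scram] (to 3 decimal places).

P(scram) = 0.03·0.69·0.93 + 0.68·0.69·0.07 + 0.68·0.31·0.93 + 0.87·0.31·0.07 = 0.019251 + 0.032844 + 0.196044 + 0.018879 = 0.267018
The genuine neutron-flux excursion-present share is 0.196044 + 0.018879 = 0.214923.
P(genuine neutron-flux excursion | scram) = 0.214923 / 0.267018 ≈ 0.805

Pr[genuine neutron-flux excursion | scram] ≈ 0.805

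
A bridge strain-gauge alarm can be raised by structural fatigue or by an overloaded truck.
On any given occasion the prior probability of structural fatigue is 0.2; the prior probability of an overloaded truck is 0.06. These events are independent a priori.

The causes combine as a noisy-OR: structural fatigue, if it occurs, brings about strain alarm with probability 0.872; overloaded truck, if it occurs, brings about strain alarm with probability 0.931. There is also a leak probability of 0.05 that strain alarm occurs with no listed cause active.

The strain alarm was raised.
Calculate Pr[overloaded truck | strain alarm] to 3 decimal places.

Under noisy-OR, P(strain alarm | causes) = 1 − (1−0.05)·∏(1−qᵢ) over the active causes.
P(strain alarm) = 0.05×0.8×0.94 + 0.93445×0.8×0.06 + 0.8784×0.2×0.94 + 0.99161×0.2×0.06 = 0.037600 + 0.044854 + 0.165139 + 0.011899 = 0.259492
The overloaded truck-present share is 0.044854 + 0.011899 = 0.056753.
P(overloaded truck | strain alarm) = 0.056753 / 0.259492 ≈ 0.219

Pr[overloaded truck | strain alarm] ≈ 0.219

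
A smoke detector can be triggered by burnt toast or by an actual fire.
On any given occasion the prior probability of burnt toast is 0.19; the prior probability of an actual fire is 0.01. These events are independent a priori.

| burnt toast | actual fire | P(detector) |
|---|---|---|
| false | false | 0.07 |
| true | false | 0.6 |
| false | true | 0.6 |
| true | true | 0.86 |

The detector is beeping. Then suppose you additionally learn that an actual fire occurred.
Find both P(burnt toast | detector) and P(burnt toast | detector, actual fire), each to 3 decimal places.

P(burnt toast | detector) ≈ 0.652; P(burnt toast | detector, actual fire) ≈ 0.252

Numerator (weight on configurations with burnt toast): 0.112860 + 0.001634 = 0.114494
The normalizing constant is 0.07*0.81*0.99 + 0.6*0.81*0.01 + 0.6*0.19*0.99 + 0.86*0.19*0.01 = 0.175487
P(burnt toast | detector) = 0.114494/0.175487 ≈ 0.652

Now condition on the additional information:
Weight on burnt toast=true, given the evidence: 0.86·0.19 = 0.163400
Normalizer over all consistent configurations: 0.6·0.81 + 0.86·0.19 = 0.649400
Posterior = 0.163400 / 0.649400 ≈ 0.252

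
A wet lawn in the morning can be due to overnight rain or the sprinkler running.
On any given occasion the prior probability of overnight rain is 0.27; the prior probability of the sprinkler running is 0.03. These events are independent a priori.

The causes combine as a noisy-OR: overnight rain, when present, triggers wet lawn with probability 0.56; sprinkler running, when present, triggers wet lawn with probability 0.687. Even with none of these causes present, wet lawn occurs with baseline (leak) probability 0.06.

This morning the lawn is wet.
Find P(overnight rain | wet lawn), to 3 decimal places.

Under noisy-OR, P(wet lawn | causes) = 1 − (1−0.06)·∏(1−qᵢ) over the active causes.
P(wet lawn) = 0.06·0.73·0.97 + 0.70578·0.73·0.03 + 0.5864·0.27·0.97 + 0.870543·0.27·0.03 = 0.042486 + 0.015457 + 0.153578 + 0.007051 = 0.218572
Of this, 0.160629 comes from 0.153578 + 0.007051 (the overnight rain=true cases).
So P(overnight rain | wet lawn) = 0.160629/0.218572 ≈ 0.735.

P(overnight rain | wet lawn) ≈ 0.735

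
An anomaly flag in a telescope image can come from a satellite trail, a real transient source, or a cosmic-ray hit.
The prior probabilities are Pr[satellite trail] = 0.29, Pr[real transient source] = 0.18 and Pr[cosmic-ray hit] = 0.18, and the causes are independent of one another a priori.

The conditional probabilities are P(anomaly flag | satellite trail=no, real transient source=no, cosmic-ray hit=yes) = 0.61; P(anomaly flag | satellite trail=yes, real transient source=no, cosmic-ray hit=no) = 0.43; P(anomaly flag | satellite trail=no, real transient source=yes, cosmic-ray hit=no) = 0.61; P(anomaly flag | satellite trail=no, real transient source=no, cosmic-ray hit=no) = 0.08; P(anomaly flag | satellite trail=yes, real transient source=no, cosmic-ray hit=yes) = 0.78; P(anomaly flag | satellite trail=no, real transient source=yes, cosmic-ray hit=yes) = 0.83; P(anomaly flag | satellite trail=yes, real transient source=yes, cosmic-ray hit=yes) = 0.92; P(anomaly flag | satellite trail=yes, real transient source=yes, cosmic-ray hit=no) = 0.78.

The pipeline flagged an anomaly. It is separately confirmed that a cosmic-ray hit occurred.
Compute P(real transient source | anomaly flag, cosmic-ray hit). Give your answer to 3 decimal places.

P(real transient source | anomaly flag, cosmic-ray hit) ≈ 0.222

Numerator (weight on configurations with real transient source): 0.106074 + 0.048024 = 0.154098
Denominator P(anomaly flag | cosmic-ray hit): 0.61·0.71·0.82 + 0.83·0.71·0.18 + 0.78·0.29·0.82 + 0.92·0.29·0.18 = 0.694724
P(real transient source | anomaly flag, cosmic-ray hit) = 0.154098/0.694724 ≈ 0.222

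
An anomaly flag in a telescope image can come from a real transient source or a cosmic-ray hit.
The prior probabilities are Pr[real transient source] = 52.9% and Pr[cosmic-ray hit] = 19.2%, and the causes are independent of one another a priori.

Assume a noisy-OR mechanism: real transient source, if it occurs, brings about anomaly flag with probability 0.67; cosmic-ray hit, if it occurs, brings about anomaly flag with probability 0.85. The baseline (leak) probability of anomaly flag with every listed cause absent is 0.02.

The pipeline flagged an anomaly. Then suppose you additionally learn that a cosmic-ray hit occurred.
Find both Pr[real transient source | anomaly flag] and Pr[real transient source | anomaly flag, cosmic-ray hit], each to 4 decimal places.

Pr[real transient source | anomaly flag] ≈ 0.8199; Pr[real transient source | anomaly flag, cosmic-ray hit] ≈ 0.5561

Under noisy-OR, P(anomaly flag | causes) = 1 − (1−0.02)·∏(1−qᵢ) over the active causes.
P(anomaly flag) = 0.02·0.471·0.808 + 0.853·0.471·0.192 + 0.6766·0.529·0.808 + 0.95149·0.529·0.192 = 0.007611 + 0.077138 + 0.289200 + 0.096641 = 0.470590
Restricting to configurations with real transient source present: 0.289200 + 0.096641 = 0.385841.
So P(real transient source | anomaly flag) = 0.385841/0.470590 ≈ 0.8199.

Now also conditioning on cosmic-ray hit=true:
Sum P(anomaly flag|·) weighted by the priors over both values of real transient source:
  P(anomaly flag | cosmic-ray hit) = 0.853×0.471 + 0.95149×0.529
        = 0.401763 + 0.503338 = 0.905101
Keeping only the real transient source-present terms gives 0.503338, so
  P(real transient source | anomaly flag, cosmic-ray hit) = 0.503338 / 0.905101 ≈ 0.5561
This is intercausal reasoning (explaining away): once cosmic-ray hit accounts for the anomaly flag, real transient source becomes less likely.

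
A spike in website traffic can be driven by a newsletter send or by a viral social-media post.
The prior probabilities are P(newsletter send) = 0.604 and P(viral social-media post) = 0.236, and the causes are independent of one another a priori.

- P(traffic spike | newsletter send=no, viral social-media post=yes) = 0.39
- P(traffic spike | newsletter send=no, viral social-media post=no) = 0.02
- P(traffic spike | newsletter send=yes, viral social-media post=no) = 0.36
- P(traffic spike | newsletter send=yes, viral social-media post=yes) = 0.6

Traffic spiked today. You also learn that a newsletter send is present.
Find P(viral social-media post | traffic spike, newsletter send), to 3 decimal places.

Sum P(traffic spike|·) weighted by the priors over both values of viral social-media post:
  P(traffic spike | newsletter send) = 0.36×0.764 + 0.6×0.236
        = 0.275040 + 0.141600 = 0.416640
Keeping only the viral social-media post-present terms gives 0.141600, so
  P(viral social-media post | traffic spike, newsletter send) = 0.141600 / 0.416640 ≈ 0.340

P(viral social-media post | traffic spike, newsletter send) ≈ 0.340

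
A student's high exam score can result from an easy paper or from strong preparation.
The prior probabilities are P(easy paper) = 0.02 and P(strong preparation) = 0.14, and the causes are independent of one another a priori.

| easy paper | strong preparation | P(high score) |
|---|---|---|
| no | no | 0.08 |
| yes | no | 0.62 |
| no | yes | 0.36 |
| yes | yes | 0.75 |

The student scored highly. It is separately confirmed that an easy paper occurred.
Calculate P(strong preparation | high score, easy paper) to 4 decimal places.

P(strong preparation | high score, easy paper) ≈ 0.1645

P(high score | easy paper) = 0.62·0.86 + 0.75·0.14 = 0.533200 + 0.105000 = 0.638200
Restricting to configurations with strong preparation present: 0.75·0.14 = 0.105000.
So P(strong preparation | high score, easy paper) = 0.105000/0.638200 ≈ 0.1645.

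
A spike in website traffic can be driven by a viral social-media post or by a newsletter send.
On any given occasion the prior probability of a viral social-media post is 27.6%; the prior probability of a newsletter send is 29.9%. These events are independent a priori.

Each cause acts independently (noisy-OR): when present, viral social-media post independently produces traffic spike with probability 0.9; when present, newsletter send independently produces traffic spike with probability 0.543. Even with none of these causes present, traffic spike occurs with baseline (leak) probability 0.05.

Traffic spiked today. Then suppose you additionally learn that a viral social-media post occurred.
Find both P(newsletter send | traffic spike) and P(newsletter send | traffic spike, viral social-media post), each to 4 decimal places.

P(newsletter send | traffic spike) ≈ 0.5012; P(newsletter send | traffic spike, viral social-media post) ≈ 0.3107

Under noisy-OR, P(traffic spike | causes) = 1 − (1−0.05)·∏(1−qᵢ) over the active causes.
By total probability over the 4 (viral social-media post, newsletter send) configurations:
  P(traffic spike) = 0.05·0.724·0.701 + 0.56585·0.724·0.299 + 0.905·0.276·0.701 + 0.956585·0.276·0.299
        = 0.025376 + 0.122493 + 0.175096 + 0.078941 = 0.401906
Keeping only the newsletter send-present terms gives 0.201434, so
  P(newsletter send | traffic spike) = 0.201434 / 0.401906 ≈ 0.5012

Now condition on the additional information:
P(traffic spike | viral social-media post) = 0.905*0.701 + 0.956585*0.299 = 0.634405 + 0.286019 = 0.920424
Restricting to configurations with newsletter send present: 0.956585*0.299 = 0.286019.
P(newsletter send | traffic spike, viral social-media post) = 0.286019 / 0.920424 ≈ 0.3107
This is intercausal reasoning (explaining away): once viral social-media post accounts for the traffic spike, newsletter send becomes less likely.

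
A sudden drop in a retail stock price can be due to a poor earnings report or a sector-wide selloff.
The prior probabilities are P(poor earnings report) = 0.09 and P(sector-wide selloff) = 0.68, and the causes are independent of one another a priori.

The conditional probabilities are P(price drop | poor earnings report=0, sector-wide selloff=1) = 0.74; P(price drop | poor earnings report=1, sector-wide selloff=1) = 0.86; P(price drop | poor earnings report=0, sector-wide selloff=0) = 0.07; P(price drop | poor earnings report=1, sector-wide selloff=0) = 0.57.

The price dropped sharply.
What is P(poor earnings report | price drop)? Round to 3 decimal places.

P(poor earnings report | price drop) ≈ 0.126

Sum P(price drop|·) weighted by the priors over the 4 (poor earnings report, sector-wide selloff) configurations:
  P(price drop) = 0.07·0.91·0.32 + 0.74·0.91·0.68 + 0.57·0.09·0.32 + 0.86·0.09·0.68
        = 0.020384 + 0.457912 + 0.016416 + 0.052632 = 0.547344
Configurations with poor earnings report contribute 0.069048, so
  P(poor earnings report | price drop) = 0.069048 / 0.547344 ≈ 0.126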